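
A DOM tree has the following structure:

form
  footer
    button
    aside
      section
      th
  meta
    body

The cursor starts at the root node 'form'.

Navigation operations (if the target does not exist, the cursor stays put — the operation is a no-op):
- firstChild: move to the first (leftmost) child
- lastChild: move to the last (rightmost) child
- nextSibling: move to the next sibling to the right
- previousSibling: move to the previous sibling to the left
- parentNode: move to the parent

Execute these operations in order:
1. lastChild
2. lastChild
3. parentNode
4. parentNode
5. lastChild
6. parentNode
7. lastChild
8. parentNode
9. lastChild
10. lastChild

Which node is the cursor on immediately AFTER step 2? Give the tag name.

Answer: body

Derivation:
After 1 (lastChild): meta
After 2 (lastChild): body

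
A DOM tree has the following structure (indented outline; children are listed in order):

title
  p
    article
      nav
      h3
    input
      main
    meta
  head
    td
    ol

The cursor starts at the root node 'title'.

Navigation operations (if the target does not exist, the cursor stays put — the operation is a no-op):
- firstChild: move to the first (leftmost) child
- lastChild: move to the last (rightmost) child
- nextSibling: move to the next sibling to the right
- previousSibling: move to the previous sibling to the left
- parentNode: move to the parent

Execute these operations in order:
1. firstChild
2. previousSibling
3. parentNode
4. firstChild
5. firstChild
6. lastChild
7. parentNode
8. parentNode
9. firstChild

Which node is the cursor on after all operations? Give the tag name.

Answer: article

Derivation:
After 1 (firstChild): p
After 2 (previousSibling): p (no-op, stayed)
After 3 (parentNode): title
After 4 (firstChild): p
After 5 (firstChild): article
After 6 (lastChild): h3
After 7 (parentNode): article
After 8 (parentNode): p
After 9 (firstChild): article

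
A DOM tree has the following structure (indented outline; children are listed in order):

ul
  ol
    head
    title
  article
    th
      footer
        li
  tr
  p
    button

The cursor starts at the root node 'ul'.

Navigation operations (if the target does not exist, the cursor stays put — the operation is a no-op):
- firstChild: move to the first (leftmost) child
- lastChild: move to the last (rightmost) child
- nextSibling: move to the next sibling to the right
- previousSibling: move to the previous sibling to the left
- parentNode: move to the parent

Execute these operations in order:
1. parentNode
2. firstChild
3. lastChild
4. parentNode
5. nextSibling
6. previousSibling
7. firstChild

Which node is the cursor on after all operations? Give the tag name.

After 1 (parentNode): ul (no-op, stayed)
After 2 (firstChild): ol
After 3 (lastChild): title
After 4 (parentNode): ol
After 5 (nextSibling): article
After 6 (previousSibling): ol
After 7 (firstChild): head

Answer: head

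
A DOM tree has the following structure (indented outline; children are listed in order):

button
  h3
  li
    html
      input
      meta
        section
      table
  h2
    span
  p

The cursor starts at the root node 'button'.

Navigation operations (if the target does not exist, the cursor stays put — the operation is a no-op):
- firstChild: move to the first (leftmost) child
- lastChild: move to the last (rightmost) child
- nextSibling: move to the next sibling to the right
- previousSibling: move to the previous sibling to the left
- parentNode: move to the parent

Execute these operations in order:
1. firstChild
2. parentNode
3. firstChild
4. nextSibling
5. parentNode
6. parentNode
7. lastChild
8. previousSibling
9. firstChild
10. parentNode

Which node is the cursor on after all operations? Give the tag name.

Answer: h2

Derivation:
After 1 (firstChild): h3
After 2 (parentNode): button
After 3 (firstChild): h3
After 4 (nextSibling): li
After 5 (parentNode): button
After 6 (parentNode): button (no-op, stayed)
After 7 (lastChild): p
After 8 (previousSibling): h2
After 9 (firstChild): span
After 10 (parentNode): h2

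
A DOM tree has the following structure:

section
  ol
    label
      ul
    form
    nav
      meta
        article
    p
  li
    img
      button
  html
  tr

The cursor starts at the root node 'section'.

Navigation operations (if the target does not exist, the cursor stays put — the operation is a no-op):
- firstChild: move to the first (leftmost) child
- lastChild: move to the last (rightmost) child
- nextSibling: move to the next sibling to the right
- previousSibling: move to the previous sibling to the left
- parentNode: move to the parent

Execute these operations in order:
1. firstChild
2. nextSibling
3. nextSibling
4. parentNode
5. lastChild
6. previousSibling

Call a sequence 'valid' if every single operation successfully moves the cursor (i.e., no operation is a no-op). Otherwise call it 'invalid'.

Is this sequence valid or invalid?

Answer: valid

Derivation:
After 1 (firstChild): ol
After 2 (nextSibling): li
After 3 (nextSibling): html
After 4 (parentNode): section
After 5 (lastChild): tr
After 6 (previousSibling): html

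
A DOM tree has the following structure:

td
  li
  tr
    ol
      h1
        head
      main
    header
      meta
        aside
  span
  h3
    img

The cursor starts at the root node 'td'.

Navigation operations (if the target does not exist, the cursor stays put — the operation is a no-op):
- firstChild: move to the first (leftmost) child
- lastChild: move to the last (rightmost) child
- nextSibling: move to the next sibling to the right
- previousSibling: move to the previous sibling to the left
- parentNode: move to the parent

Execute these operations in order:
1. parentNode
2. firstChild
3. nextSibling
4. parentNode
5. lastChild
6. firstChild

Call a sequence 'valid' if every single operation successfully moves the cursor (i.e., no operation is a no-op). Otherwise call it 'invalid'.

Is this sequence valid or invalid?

After 1 (parentNode): td (no-op, stayed)
After 2 (firstChild): li
After 3 (nextSibling): tr
After 4 (parentNode): td
After 5 (lastChild): h3
After 6 (firstChild): img

Answer: invalid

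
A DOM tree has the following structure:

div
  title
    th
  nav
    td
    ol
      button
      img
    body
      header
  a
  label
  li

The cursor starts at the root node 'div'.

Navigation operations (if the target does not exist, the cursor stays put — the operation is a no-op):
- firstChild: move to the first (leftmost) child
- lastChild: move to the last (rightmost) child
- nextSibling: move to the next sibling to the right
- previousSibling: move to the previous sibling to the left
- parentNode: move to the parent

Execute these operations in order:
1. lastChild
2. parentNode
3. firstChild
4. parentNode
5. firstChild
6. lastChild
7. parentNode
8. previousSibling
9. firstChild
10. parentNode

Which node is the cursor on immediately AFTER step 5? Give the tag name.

After 1 (lastChild): li
After 2 (parentNode): div
After 3 (firstChild): title
After 4 (parentNode): div
After 5 (firstChild): title

Answer: title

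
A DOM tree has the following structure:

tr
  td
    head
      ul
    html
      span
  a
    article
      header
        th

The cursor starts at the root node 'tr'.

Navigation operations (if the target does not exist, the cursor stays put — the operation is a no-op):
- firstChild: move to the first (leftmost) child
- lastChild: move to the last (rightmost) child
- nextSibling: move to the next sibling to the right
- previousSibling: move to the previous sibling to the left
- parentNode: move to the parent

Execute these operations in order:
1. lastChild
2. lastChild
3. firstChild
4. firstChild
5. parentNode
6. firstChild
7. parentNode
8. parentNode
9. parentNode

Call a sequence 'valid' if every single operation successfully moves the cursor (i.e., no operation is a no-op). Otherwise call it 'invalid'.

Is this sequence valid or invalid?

After 1 (lastChild): a
After 2 (lastChild): article
After 3 (firstChild): header
After 4 (firstChild): th
After 5 (parentNode): header
After 6 (firstChild): th
After 7 (parentNode): header
After 8 (parentNode): article
After 9 (parentNode): a

Answer: valid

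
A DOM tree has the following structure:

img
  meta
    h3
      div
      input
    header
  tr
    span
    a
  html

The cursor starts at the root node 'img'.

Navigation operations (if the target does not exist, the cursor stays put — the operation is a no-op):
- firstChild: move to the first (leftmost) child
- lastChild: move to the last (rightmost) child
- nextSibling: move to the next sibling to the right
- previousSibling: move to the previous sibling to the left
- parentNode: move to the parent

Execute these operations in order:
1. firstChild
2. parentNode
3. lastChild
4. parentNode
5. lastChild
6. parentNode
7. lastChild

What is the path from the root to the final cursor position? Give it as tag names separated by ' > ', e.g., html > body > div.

Answer: img > html

Derivation:
After 1 (firstChild): meta
After 2 (parentNode): img
After 3 (lastChild): html
After 4 (parentNode): img
After 5 (lastChild): html
After 6 (parentNode): img
After 7 (lastChild): html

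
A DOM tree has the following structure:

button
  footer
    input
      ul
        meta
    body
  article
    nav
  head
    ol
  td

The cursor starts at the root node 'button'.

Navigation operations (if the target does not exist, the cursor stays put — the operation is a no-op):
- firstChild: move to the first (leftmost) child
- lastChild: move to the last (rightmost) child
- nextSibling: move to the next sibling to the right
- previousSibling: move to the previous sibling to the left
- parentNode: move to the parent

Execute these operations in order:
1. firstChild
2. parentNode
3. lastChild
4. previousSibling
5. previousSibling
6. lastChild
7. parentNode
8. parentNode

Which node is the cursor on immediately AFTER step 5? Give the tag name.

After 1 (firstChild): footer
After 2 (parentNode): button
After 3 (lastChild): td
After 4 (previousSibling): head
After 5 (previousSibling): article

Answer: article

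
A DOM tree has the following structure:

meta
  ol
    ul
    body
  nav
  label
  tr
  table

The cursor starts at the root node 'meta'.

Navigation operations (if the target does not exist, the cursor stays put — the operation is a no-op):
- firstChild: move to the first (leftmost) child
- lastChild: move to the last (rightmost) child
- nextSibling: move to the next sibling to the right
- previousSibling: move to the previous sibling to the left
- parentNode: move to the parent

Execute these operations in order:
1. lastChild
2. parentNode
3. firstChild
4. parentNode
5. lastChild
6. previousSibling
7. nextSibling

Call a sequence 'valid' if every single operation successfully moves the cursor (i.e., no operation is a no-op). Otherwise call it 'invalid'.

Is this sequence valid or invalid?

After 1 (lastChild): table
After 2 (parentNode): meta
After 3 (firstChild): ol
After 4 (parentNode): meta
After 5 (lastChild): table
After 6 (previousSibling): tr
After 7 (nextSibling): table

Answer: valid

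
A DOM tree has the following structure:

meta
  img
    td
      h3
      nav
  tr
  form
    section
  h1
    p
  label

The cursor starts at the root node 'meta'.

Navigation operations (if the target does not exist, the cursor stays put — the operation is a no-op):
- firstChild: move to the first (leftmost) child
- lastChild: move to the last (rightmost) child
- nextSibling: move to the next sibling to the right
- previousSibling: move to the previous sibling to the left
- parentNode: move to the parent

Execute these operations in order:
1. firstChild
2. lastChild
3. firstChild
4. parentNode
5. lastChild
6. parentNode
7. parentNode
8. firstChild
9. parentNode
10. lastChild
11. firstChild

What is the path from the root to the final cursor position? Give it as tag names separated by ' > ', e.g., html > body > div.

Answer: meta > img > td > h3

Derivation:
After 1 (firstChild): img
After 2 (lastChild): td
After 3 (firstChild): h3
After 4 (parentNode): td
After 5 (lastChild): nav
After 6 (parentNode): td
After 7 (parentNode): img
After 8 (firstChild): td
After 9 (parentNode): img
After 10 (lastChild): td
After 11 (firstChild): h3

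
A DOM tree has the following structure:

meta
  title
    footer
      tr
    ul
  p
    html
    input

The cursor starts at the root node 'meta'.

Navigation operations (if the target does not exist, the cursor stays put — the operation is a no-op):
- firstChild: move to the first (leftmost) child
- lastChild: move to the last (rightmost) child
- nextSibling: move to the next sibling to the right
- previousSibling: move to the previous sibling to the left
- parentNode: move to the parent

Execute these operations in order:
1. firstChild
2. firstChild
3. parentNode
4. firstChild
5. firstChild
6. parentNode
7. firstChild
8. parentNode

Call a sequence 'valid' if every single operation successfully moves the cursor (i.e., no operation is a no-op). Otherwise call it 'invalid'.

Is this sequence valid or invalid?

Answer: valid

Derivation:
After 1 (firstChild): title
After 2 (firstChild): footer
After 3 (parentNode): title
After 4 (firstChild): footer
After 5 (firstChild): tr
After 6 (parentNode): footer
After 7 (firstChild): tr
After 8 (parentNode): footer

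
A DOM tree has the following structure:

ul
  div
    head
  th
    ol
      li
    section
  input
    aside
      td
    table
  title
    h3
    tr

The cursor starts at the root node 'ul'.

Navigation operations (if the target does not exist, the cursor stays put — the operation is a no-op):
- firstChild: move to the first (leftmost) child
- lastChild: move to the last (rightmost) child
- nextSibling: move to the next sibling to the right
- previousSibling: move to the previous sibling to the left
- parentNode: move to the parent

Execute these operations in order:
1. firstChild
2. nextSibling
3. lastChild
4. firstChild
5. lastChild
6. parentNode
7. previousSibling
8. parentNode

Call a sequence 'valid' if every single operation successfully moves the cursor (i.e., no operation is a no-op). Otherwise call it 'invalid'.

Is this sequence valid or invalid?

Answer: invalid

Derivation:
After 1 (firstChild): div
After 2 (nextSibling): th
After 3 (lastChild): section
After 4 (firstChild): section (no-op, stayed)
After 5 (lastChild): section (no-op, stayed)
After 6 (parentNode): th
After 7 (previousSibling): div
After 8 (parentNode): ul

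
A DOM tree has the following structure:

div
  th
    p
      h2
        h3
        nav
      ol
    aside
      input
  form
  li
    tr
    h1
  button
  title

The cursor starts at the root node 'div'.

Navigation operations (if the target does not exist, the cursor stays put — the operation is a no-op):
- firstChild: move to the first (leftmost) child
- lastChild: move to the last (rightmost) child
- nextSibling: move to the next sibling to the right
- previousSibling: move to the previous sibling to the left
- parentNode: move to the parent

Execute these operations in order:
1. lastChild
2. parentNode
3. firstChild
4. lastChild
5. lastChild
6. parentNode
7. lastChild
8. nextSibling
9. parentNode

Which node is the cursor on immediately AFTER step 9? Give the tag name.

After 1 (lastChild): title
After 2 (parentNode): div
After 3 (firstChild): th
After 4 (lastChild): aside
After 5 (lastChild): input
After 6 (parentNode): aside
After 7 (lastChild): input
After 8 (nextSibling): input (no-op, stayed)
After 9 (parentNode): aside

Answer: aside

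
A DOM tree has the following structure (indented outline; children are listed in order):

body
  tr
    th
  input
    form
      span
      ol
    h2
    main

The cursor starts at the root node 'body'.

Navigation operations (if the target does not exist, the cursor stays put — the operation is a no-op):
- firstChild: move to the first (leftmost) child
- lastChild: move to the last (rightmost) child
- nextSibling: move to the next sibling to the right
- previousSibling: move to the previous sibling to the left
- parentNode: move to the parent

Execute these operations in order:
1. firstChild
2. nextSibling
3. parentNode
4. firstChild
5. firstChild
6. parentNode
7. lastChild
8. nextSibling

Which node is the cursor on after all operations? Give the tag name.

After 1 (firstChild): tr
After 2 (nextSibling): input
After 3 (parentNode): body
After 4 (firstChild): tr
After 5 (firstChild): th
After 6 (parentNode): tr
After 7 (lastChild): th
After 8 (nextSibling): th (no-op, stayed)

Answer: th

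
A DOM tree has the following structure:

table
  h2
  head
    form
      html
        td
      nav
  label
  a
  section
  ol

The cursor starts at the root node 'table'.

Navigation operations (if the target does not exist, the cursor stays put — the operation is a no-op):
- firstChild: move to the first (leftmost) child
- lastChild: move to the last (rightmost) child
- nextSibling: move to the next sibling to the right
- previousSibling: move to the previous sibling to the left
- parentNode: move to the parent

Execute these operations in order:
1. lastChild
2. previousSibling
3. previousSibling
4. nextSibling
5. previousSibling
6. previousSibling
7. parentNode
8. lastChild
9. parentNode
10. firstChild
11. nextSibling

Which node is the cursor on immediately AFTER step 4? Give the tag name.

Answer: section

Derivation:
After 1 (lastChild): ol
After 2 (previousSibling): section
After 3 (previousSibling): a
After 4 (nextSibling): section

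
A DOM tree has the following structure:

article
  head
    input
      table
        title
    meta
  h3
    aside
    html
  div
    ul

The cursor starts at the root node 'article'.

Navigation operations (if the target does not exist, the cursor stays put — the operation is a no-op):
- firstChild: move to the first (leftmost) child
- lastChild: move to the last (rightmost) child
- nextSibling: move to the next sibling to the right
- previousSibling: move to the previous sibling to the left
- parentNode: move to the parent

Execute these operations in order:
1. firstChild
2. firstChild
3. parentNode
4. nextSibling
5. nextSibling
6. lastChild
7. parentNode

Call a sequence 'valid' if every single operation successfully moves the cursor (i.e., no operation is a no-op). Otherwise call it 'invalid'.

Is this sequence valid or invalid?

After 1 (firstChild): head
After 2 (firstChild): input
After 3 (parentNode): head
After 4 (nextSibling): h3
After 5 (nextSibling): div
After 6 (lastChild): ul
After 7 (parentNode): div

Answer: valid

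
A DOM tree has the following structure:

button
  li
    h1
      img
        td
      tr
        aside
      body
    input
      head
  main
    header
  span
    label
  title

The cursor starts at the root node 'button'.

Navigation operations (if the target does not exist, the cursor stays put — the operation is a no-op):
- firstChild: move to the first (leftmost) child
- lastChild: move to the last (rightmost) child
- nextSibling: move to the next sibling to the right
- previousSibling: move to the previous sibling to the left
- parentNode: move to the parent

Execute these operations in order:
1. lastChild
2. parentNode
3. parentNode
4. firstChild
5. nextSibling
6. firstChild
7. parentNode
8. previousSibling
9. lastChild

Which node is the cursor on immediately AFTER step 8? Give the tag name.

Answer: li

Derivation:
After 1 (lastChild): title
After 2 (parentNode): button
After 3 (parentNode): button (no-op, stayed)
After 4 (firstChild): li
After 5 (nextSibling): main
After 6 (firstChild): header
After 7 (parentNode): main
After 8 (previousSibling): li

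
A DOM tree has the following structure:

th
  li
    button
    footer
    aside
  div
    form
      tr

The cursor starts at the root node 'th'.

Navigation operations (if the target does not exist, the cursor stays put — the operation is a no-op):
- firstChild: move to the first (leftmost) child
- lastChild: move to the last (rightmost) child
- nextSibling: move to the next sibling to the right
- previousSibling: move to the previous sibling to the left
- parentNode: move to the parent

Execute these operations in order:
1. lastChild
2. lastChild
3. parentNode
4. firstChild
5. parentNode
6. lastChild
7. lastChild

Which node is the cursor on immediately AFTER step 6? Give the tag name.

After 1 (lastChild): div
After 2 (lastChild): form
After 3 (parentNode): div
After 4 (firstChild): form
After 5 (parentNode): div
After 6 (lastChild): form

Answer: form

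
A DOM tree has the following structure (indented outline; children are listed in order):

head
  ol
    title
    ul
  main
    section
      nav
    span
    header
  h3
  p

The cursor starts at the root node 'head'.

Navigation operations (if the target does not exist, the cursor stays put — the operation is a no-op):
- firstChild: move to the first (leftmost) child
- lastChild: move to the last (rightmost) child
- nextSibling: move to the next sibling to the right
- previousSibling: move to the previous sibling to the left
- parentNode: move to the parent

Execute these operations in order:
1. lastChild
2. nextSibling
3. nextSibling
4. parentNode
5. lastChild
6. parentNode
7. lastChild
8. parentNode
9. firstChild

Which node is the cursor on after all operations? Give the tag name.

Answer: ol

Derivation:
After 1 (lastChild): p
After 2 (nextSibling): p (no-op, stayed)
After 3 (nextSibling): p (no-op, stayed)
After 4 (parentNode): head
After 5 (lastChild): p
After 6 (parentNode): head
After 7 (lastChild): p
After 8 (parentNode): head
After 9 (firstChild): ol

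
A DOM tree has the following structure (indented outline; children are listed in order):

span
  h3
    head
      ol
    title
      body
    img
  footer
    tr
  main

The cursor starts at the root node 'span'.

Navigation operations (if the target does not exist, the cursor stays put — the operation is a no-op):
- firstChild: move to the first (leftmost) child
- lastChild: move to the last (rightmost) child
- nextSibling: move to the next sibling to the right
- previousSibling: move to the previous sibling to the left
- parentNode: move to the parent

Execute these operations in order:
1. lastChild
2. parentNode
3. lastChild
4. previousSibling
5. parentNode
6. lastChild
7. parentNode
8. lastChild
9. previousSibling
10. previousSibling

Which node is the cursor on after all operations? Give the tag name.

Answer: h3

Derivation:
After 1 (lastChild): main
After 2 (parentNode): span
After 3 (lastChild): main
After 4 (previousSibling): footer
After 5 (parentNode): span
After 6 (lastChild): main
After 7 (parentNode): span
After 8 (lastChild): main
After 9 (previousSibling): footer
After 10 (previousSibling): h3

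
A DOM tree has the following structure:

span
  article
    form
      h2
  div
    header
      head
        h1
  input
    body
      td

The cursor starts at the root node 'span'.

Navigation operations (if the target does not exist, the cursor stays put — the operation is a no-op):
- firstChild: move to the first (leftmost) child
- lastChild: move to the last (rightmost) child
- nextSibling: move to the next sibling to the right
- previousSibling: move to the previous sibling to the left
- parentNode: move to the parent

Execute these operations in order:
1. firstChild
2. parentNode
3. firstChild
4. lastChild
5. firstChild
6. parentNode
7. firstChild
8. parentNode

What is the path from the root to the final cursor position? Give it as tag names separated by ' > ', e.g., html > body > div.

After 1 (firstChild): article
After 2 (parentNode): span
After 3 (firstChild): article
After 4 (lastChild): form
After 5 (firstChild): h2
After 6 (parentNode): form
After 7 (firstChild): h2
After 8 (parentNode): form

Answer: span > article > form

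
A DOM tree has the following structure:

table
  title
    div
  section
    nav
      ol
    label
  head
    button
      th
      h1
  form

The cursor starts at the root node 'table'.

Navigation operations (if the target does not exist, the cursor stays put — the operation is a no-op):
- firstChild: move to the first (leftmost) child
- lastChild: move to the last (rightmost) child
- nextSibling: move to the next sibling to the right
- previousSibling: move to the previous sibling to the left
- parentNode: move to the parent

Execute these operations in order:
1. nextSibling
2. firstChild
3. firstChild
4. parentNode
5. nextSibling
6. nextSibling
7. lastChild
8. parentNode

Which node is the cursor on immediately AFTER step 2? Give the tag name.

Answer: title

Derivation:
After 1 (nextSibling): table (no-op, stayed)
After 2 (firstChild): title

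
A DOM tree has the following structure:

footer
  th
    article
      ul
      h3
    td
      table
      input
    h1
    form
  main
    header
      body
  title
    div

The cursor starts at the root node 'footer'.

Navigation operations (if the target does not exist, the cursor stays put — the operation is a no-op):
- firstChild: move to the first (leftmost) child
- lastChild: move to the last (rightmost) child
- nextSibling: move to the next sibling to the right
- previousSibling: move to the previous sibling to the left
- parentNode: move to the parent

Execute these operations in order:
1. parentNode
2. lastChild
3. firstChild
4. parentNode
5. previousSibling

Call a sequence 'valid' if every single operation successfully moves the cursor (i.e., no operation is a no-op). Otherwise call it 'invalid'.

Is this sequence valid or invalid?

Answer: invalid

Derivation:
After 1 (parentNode): footer (no-op, stayed)
After 2 (lastChild): title
After 3 (firstChild): div
After 4 (parentNode): title
After 5 (previousSibling): main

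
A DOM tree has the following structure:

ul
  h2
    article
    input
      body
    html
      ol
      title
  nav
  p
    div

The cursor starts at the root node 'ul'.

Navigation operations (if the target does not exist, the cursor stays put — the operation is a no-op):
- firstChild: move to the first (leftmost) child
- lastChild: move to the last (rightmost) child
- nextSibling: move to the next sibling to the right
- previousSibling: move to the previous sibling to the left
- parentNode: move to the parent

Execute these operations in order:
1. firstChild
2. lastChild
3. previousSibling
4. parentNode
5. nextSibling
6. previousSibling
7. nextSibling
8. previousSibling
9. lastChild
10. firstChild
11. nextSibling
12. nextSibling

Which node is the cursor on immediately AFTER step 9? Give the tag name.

Answer: html

Derivation:
After 1 (firstChild): h2
After 2 (lastChild): html
After 3 (previousSibling): input
After 4 (parentNode): h2
After 5 (nextSibling): nav
After 6 (previousSibling): h2
After 7 (nextSibling): nav
After 8 (previousSibling): h2
After 9 (lastChild): html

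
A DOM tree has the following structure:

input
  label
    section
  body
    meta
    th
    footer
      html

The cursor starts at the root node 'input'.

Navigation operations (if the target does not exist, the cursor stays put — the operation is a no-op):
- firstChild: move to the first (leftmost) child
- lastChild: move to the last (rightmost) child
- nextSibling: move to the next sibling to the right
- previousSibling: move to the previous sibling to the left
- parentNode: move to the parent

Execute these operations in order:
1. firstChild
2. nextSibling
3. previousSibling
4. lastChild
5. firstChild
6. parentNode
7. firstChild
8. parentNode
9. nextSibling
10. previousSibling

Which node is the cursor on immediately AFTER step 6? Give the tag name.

Answer: label

Derivation:
After 1 (firstChild): label
After 2 (nextSibling): body
After 3 (previousSibling): label
After 4 (lastChild): section
After 5 (firstChild): section (no-op, stayed)
After 6 (parentNode): label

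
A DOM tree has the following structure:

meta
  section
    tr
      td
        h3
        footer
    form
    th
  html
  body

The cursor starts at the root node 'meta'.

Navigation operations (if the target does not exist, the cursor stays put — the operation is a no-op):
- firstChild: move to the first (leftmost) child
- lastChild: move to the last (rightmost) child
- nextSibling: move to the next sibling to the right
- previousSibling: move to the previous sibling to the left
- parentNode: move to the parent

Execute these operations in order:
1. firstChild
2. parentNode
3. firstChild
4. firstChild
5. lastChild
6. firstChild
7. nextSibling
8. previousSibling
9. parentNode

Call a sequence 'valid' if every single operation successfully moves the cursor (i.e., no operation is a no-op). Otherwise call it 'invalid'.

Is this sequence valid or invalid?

Answer: valid

Derivation:
After 1 (firstChild): section
After 2 (parentNode): meta
After 3 (firstChild): section
After 4 (firstChild): tr
After 5 (lastChild): td
After 6 (firstChild): h3
After 7 (nextSibling): footer
After 8 (previousSibling): h3
After 9 (parentNode): td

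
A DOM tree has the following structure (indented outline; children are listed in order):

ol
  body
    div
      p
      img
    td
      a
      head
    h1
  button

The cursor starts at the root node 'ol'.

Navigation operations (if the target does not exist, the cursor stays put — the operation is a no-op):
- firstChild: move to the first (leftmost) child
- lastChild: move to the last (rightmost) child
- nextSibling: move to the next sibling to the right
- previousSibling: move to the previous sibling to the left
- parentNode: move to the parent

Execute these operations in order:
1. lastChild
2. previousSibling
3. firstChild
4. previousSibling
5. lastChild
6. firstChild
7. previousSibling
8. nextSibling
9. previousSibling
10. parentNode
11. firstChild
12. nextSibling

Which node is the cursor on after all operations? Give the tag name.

Answer: img

Derivation:
After 1 (lastChild): button
After 2 (previousSibling): body
After 3 (firstChild): div
After 4 (previousSibling): div (no-op, stayed)
After 5 (lastChild): img
After 6 (firstChild): img (no-op, stayed)
After 7 (previousSibling): p
After 8 (nextSibling): img
After 9 (previousSibling): p
After 10 (parentNode): div
After 11 (firstChild): p
After 12 (nextSibling): img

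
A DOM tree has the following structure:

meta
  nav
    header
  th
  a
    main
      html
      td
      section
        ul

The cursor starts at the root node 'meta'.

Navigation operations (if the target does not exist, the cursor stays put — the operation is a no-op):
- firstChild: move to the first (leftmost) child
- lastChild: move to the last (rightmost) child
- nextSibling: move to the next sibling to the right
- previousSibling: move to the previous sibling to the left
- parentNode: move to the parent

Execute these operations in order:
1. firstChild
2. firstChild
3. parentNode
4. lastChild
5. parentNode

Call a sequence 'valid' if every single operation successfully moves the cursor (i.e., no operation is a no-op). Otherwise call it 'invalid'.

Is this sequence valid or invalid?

After 1 (firstChild): nav
After 2 (firstChild): header
After 3 (parentNode): nav
After 4 (lastChild): header
After 5 (parentNode): nav

Answer: valid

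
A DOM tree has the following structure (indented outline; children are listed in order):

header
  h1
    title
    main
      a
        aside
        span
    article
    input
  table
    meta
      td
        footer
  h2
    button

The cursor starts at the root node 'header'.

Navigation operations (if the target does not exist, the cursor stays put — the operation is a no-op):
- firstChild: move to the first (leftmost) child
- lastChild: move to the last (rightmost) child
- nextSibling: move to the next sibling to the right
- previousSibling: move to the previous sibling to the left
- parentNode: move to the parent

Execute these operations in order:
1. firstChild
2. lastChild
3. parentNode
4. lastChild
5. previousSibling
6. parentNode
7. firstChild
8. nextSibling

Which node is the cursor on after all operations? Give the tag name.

Answer: main

Derivation:
After 1 (firstChild): h1
After 2 (lastChild): input
After 3 (parentNode): h1
After 4 (lastChild): input
After 5 (previousSibling): article
After 6 (parentNode): h1
After 7 (firstChild): title
After 8 (nextSibling): main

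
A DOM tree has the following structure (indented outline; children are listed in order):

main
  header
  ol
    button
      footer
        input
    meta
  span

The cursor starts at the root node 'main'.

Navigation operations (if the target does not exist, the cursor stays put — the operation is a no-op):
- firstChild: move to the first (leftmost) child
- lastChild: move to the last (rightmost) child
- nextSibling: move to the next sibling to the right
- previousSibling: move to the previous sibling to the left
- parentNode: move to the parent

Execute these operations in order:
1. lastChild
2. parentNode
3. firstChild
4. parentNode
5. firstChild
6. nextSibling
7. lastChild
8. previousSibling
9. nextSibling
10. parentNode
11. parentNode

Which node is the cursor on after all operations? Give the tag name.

After 1 (lastChild): span
After 2 (parentNode): main
After 3 (firstChild): header
After 4 (parentNode): main
After 5 (firstChild): header
After 6 (nextSibling): ol
After 7 (lastChild): meta
After 8 (previousSibling): button
After 9 (nextSibling): meta
After 10 (parentNode): ol
After 11 (parentNode): main

Answer: main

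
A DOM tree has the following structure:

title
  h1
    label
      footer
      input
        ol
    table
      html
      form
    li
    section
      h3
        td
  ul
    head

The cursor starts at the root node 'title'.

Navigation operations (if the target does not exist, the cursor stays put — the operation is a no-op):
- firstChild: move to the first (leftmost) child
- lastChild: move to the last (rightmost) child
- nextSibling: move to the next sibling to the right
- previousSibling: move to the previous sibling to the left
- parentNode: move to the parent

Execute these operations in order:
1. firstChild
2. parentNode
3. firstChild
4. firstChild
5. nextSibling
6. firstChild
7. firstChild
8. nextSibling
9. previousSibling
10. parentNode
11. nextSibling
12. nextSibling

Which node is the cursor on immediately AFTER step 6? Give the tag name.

Answer: html

Derivation:
After 1 (firstChild): h1
After 2 (parentNode): title
After 3 (firstChild): h1
After 4 (firstChild): label
After 5 (nextSibling): table
After 6 (firstChild): html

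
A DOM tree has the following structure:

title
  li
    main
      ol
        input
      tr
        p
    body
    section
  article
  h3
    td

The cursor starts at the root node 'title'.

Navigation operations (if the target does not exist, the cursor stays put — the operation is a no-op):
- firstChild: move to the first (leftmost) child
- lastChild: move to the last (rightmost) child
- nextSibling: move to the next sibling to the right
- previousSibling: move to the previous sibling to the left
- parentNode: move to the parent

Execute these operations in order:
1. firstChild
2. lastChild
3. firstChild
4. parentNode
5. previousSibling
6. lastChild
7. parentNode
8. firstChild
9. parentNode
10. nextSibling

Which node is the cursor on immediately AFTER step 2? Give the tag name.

Answer: section

Derivation:
After 1 (firstChild): li
After 2 (lastChild): section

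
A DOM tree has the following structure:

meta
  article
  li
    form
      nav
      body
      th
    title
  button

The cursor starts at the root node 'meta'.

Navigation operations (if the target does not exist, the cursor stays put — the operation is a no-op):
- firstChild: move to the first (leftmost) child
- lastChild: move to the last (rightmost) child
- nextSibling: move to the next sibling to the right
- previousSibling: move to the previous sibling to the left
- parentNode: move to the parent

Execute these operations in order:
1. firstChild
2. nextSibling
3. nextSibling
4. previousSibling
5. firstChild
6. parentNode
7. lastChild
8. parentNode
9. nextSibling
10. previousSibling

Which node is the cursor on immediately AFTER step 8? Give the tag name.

After 1 (firstChild): article
After 2 (nextSibling): li
After 3 (nextSibling): button
After 4 (previousSibling): li
After 5 (firstChild): form
After 6 (parentNode): li
After 7 (lastChild): title
After 8 (parentNode): li

Answer: li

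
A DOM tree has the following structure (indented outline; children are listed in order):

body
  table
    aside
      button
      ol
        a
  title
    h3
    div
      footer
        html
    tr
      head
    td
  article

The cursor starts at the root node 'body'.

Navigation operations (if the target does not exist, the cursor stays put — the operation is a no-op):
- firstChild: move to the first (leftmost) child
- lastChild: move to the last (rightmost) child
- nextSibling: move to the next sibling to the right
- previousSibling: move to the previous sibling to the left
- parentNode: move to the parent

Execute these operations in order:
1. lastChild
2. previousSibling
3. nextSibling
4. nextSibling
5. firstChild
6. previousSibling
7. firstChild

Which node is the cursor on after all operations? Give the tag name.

After 1 (lastChild): article
After 2 (previousSibling): title
After 3 (nextSibling): article
After 4 (nextSibling): article (no-op, stayed)
After 5 (firstChild): article (no-op, stayed)
After 6 (previousSibling): title
After 7 (firstChild): h3

Answer: h3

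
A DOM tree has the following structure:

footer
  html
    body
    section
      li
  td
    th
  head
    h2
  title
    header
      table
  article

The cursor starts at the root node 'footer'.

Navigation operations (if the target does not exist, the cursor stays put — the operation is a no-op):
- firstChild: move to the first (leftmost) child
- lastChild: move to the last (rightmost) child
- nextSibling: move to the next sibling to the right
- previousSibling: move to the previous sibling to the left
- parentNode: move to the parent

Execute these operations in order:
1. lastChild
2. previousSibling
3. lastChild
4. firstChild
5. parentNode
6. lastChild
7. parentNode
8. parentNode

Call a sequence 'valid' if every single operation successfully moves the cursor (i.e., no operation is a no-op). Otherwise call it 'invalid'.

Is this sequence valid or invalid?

Answer: valid

Derivation:
After 1 (lastChild): article
After 2 (previousSibling): title
After 3 (lastChild): header
After 4 (firstChild): table
After 5 (parentNode): header
After 6 (lastChild): table
After 7 (parentNode): header
After 8 (parentNode): title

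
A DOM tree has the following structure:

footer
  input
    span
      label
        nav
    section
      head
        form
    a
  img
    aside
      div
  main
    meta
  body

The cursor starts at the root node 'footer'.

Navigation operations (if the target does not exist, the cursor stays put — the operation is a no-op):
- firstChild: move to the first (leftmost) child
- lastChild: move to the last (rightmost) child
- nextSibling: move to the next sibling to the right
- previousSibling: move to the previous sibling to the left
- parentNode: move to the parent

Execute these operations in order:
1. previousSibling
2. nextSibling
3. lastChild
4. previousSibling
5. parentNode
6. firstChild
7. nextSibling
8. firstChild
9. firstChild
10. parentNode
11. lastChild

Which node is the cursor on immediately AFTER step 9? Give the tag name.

Answer: div

Derivation:
After 1 (previousSibling): footer (no-op, stayed)
After 2 (nextSibling): footer (no-op, stayed)
After 3 (lastChild): body
After 4 (previousSibling): main
After 5 (parentNode): footer
After 6 (firstChild): input
After 7 (nextSibling): img
After 8 (firstChild): aside
After 9 (firstChild): div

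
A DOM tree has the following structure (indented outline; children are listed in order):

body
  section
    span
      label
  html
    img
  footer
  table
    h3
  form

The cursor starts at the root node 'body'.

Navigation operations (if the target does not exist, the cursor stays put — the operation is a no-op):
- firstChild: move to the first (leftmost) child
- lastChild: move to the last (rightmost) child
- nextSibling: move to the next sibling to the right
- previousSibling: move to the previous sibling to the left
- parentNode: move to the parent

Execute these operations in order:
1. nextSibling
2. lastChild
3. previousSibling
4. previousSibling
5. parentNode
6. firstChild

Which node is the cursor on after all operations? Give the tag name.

After 1 (nextSibling): body (no-op, stayed)
After 2 (lastChild): form
After 3 (previousSibling): table
After 4 (previousSibling): footer
After 5 (parentNode): body
After 6 (firstChild): section

Answer: section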